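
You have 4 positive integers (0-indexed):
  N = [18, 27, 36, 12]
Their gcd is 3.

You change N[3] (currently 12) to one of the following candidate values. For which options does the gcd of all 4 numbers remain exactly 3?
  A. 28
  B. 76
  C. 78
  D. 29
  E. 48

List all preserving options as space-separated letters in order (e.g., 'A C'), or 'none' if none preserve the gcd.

Old gcd = 3; gcd of others (without N[3]) = 9
New gcd for candidate v: gcd(9, v). Preserves old gcd iff gcd(9, v) = 3.
  Option A: v=28, gcd(9,28)=1 -> changes
  Option B: v=76, gcd(9,76)=1 -> changes
  Option C: v=78, gcd(9,78)=3 -> preserves
  Option D: v=29, gcd(9,29)=1 -> changes
  Option E: v=48, gcd(9,48)=3 -> preserves

Answer: C E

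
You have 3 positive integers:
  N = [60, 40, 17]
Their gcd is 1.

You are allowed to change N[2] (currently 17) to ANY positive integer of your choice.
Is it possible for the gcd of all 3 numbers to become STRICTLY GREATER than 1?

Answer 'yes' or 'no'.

Answer: yes

Derivation:
Current gcd = 1
gcd of all OTHER numbers (without N[2]=17): gcd([60, 40]) = 20
The new gcd after any change is gcd(20, new_value).
This can be at most 20.
Since 20 > old gcd 1, the gcd CAN increase (e.g., set N[2] = 20).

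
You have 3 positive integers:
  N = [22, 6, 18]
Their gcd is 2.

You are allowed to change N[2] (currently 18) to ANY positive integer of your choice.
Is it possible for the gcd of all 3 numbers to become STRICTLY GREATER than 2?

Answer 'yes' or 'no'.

Answer: no

Derivation:
Current gcd = 2
gcd of all OTHER numbers (without N[2]=18): gcd([22, 6]) = 2
The new gcd after any change is gcd(2, new_value).
This can be at most 2.
Since 2 = old gcd 2, the gcd can only stay the same or decrease.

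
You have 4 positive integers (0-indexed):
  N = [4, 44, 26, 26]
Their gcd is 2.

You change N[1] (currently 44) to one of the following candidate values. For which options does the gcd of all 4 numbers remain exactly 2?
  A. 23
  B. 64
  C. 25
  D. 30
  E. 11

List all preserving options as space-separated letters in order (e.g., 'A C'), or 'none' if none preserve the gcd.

Old gcd = 2; gcd of others (without N[1]) = 2
New gcd for candidate v: gcd(2, v). Preserves old gcd iff gcd(2, v) = 2.
  Option A: v=23, gcd(2,23)=1 -> changes
  Option B: v=64, gcd(2,64)=2 -> preserves
  Option C: v=25, gcd(2,25)=1 -> changes
  Option D: v=30, gcd(2,30)=2 -> preserves
  Option E: v=11, gcd(2,11)=1 -> changes

Answer: B D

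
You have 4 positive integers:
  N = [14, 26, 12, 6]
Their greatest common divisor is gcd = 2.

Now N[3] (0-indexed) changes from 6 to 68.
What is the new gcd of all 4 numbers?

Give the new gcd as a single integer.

Numbers: [14, 26, 12, 6], gcd = 2
Change: index 3, 6 -> 68
gcd of the OTHER numbers (without index 3): gcd([14, 26, 12]) = 2
New gcd = gcd(g_others, new_val) = gcd(2, 68) = 2

Answer: 2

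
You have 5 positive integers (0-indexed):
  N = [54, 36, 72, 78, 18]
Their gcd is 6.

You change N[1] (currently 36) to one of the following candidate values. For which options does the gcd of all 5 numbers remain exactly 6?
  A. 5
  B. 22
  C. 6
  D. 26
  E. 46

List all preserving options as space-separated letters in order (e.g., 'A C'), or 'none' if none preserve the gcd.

Old gcd = 6; gcd of others (without N[1]) = 6
New gcd for candidate v: gcd(6, v). Preserves old gcd iff gcd(6, v) = 6.
  Option A: v=5, gcd(6,5)=1 -> changes
  Option B: v=22, gcd(6,22)=2 -> changes
  Option C: v=6, gcd(6,6)=6 -> preserves
  Option D: v=26, gcd(6,26)=2 -> changes
  Option E: v=46, gcd(6,46)=2 -> changes

Answer: C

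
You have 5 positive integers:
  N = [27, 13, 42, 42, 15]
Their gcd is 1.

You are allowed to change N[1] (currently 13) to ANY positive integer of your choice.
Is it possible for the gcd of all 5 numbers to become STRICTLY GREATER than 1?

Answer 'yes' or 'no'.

Answer: yes

Derivation:
Current gcd = 1
gcd of all OTHER numbers (without N[1]=13): gcd([27, 42, 42, 15]) = 3
The new gcd after any change is gcd(3, new_value).
This can be at most 3.
Since 3 > old gcd 1, the gcd CAN increase (e.g., set N[1] = 3).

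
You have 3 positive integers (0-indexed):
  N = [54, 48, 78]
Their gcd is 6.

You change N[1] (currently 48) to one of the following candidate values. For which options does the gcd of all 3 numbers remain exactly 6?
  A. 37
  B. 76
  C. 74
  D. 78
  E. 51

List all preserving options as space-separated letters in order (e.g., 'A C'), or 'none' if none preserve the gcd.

Answer: D

Derivation:
Old gcd = 6; gcd of others (without N[1]) = 6
New gcd for candidate v: gcd(6, v). Preserves old gcd iff gcd(6, v) = 6.
  Option A: v=37, gcd(6,37)=1 -> changes
  Option B: v=76, gcd(6,76)=2 -> changes
  Option C: v=74, gcd(6,74)=2 -> changes
  Option D: v=78, gcd(6,78)=6 -> preserves
  Option E: v=51, gcd(6,51)=3 -> changes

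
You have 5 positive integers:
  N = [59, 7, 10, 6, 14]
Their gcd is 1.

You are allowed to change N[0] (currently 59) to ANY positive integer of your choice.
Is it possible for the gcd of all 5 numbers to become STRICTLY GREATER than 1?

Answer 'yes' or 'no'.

Current gcd = 1
gcd of all OTHER numbers (without N[0]=59): gcd([7, 10, 6, 14]) = 1
The new gcd after any change is gcd(1, new_value).
This can be at most 1.
Since 1 = old gcd 1, the gcd can only stay the same or decrease.

Answer: no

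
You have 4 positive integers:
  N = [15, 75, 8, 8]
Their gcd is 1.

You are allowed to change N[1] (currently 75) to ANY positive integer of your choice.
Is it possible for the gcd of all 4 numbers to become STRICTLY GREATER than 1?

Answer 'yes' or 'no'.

Answer: no

Derivation:
Current gcd = 1
gcd of all OTHER numbers (without N[1]=75): gcd([15, 8, 8]) = 1
The new gcd after any change is gcd(1, new_value).
This can be at most 1.
Since 1 = old gcd 1, the gcd can only stay the same or decrease.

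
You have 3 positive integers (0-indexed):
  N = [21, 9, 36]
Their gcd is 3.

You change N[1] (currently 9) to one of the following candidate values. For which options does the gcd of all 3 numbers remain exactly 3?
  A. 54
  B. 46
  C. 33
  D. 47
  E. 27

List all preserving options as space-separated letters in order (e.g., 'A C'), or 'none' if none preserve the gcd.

Answer: A C E

Derivation:
Old gcd = 3; gcd of others (without N[1]) = 3
New gcd for candidate v: gcd(3, v). Preserves old gcd iff gcd(3, v) = 3.
  Option A: v=54, gcd(3,54)=3 -> preserves
  Option B: v=46, gcd(3,46)=1 -> changes
  Option C: v=33, gcd(3,33)=3 -> preserves
  Option D: v=47, gcd(3,47)=1 -> changes
  Option E: v=27, gcd(3,27)=3 -> preserves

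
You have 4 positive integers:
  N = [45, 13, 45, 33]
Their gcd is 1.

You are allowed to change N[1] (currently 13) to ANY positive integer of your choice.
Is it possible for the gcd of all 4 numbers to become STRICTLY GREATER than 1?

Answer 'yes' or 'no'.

Current gcd = 1
gcd of all OTHER numbers (without N[1]=13): gcd([45, 45, 33]) = 3
The new gcd after any change is gcd(3, new_value).
This can be at most 3.
Since 3 > old gcd 1, the gcd CAN increase (e.g., set N[1] = 3).

Answer: yes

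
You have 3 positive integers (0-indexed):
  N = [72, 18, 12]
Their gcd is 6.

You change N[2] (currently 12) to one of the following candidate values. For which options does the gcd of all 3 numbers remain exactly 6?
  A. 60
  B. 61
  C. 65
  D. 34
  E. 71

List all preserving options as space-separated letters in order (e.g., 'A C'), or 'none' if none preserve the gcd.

Answer: A

Derivation:
Old gcd = 6; gcd of others (without N[2]) = 18
New gcd for candidate v: gcd(18, v). Preserves old gcd iff gcd(18, v) = 6.
  Option A: v=60, gcd(18,60)=6 -> preserves
  Option B: v=61, gcd(18,61)=1 -> changes
  Option C: v=65, gcd(18,65)=1 -> changes
  Option D: v=34, gcd(18,34)=2 -> changes
  Option E: v=71, gcd(18,71)=1 -> changes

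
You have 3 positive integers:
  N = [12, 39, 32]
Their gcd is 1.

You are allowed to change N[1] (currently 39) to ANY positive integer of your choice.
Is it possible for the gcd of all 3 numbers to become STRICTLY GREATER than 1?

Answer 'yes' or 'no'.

Answer: yes

Derivation:
Current gcd = 1
gcd of all OTHER numbers (without N[1]=39): gcd([12, 32]) = 4
The new gcd after any change is gcd(4, new_value).
This can be at most 4.
Since 4 > old gcd 1, the gcd CAN increase (e.g., set N[1] = 4).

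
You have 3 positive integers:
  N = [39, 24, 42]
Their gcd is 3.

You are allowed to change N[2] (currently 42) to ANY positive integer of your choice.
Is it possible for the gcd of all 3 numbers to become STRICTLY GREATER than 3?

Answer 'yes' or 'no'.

Current gcd = 3
gcd of all OTHER numbers (without N[2]=42): gcd([39, 24]) = 3
The new gcd after any change is gcd(3, new_value).
This can be at most 3.
Since 3 = old gcd 3, the gcd can only stay the same or decrease.

Answer: no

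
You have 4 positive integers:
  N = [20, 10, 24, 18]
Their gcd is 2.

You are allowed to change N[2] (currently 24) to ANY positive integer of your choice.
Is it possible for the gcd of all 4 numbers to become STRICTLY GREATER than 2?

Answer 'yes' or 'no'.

Answer: no

Derivation:
Current gcd = 2
gcd of all OTHER numbers (without N[2]=24): gcd([20, 10, 18]) = 2
The new gcd after any change is gcd(2, new_value).
This can be at most 2.
Since 2 = old gcd 2, the gcd can only stay the same or decrease.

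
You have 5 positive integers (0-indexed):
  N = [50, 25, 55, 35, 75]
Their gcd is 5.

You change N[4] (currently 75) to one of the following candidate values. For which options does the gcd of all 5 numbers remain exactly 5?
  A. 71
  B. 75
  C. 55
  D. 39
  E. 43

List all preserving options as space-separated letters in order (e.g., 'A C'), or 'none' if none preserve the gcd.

Old gcd = 5; gcd of others (without N[4]) = 5
New gcd for candidate v: gcd(5, v). Preserves old gcd iff gcd(5, v) = 5.
  Option A: v=71, gcd(5,71)=1 -> changes
  Option B: v=75, gcd(5,75)=5 -> preserves
  Option C: v=55, gcd(5,55)=5 -> preserves
  Option D: v=39, gcd(5,39)=1 -> changes
  Option E: v=43, gcd(5,43)=1 -> changes

Answer: B C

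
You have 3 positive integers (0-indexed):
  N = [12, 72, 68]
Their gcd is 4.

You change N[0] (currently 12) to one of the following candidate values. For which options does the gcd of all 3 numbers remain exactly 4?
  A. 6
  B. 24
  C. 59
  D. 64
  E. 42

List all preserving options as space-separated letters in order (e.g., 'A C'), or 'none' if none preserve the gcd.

Old gcd = 4; gcd of others (without N[0]) = 4
New gcd for candidate v: gcd(4, v). Preserves old gcd iff gcd(4, v) = 4.
  Option A: v=6, gcd(4,6)=2 -> changes
  Option B: v=24, gcd(4,24)=4 -> preserves
  Option C: v=59, gcd(4,59)=1 -> changes
  Option D: v=64, gcd(4,64)=4 -> preserves
  Option E: v=42, gcd(4,42)=2 -> changes

Answer: B D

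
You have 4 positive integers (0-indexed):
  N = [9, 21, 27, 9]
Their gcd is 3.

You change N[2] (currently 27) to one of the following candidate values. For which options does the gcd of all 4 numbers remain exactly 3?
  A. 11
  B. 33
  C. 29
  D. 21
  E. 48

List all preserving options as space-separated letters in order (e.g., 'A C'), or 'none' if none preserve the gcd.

Old gcd = 3; gcd of others (without N[2]) = 3
New gcd for candidate v: gcd(3, v). Preserves old gcd iff gcd(3, v) = 3.
  Option A: v=11, gcd(3,11)=1 -> changes
  Option B: v=33, gcd(3,33)=3 -> preserves
  Option C: v=29, gcd(3,29)=1 -> changes
  Option D: v=21, gcd(3,21)=3 -> preserves
  Option E: v=48, gcd(3,48)=3 -> preserves

Answer: B D E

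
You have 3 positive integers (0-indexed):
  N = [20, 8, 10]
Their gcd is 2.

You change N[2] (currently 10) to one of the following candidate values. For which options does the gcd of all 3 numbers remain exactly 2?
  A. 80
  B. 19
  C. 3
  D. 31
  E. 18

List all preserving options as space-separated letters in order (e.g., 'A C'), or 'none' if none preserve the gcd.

Answer: E

Derivation:
Old gcd = 2; gcd of others (without N[2]) = 4
New gcd for candidate v: gcd(4, v). Preserves old gcd iff gcd(4, v) = 2.
  Option A: v=80, gcd(4,80)=4 -> changes
  Option B: v=19, gcd(4,19)=1 -> changes
  Option C: v=3, gcd(4,3)=1 -> changes
  Option D: v=31, gcd(4,31)=1 -> changes
  Option E: v=18, gcd(4,18)=2 -> preserves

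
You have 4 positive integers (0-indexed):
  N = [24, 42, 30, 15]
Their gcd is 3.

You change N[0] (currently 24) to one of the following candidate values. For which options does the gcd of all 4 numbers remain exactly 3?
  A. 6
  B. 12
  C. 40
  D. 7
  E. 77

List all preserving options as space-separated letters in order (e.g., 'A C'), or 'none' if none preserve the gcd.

Answer: A B

Derivation:
Old gcd = 3; gcd of others (without N[0]) = 3
New gcd for candidate v: gcd(3, v). Preserves old gcd iff gcd(3, v) = 3.
  Option A: v=6, gcd(3,6)=3 -> preserves
  Option B: v=12, gcd(3,12)=3 -> preserves
  Option C: v=40, gcd(3,40)=1 -> changes
  Option D: v=7, gcd(3,7)=1 -> changes
  Option E: v=77, gcd(3,77)=1 -> changes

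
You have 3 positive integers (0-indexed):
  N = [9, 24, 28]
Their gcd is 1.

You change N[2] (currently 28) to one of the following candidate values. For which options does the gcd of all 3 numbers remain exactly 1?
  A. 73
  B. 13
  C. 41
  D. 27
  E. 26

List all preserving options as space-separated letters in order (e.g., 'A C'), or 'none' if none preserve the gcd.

Old gcd = 1; gcd of others (without N[2]) = 3
New gcd for candidate v: gcd(3, v). Preserves old gcd iff gcd(3, v) = 1.
  Option A: v=73, gcd(3,73)=1 -> preserves
  Option B: v=13, gcd(3,13)=1 -> preserves
  Option C: v=41, gcd(3,41)=1 -> preserves
  Option D: v=27, gcd(3,27)=3 -> changes
  Option E: v=26, gcd(3,26)=1 -> preserves

Answer: A B C E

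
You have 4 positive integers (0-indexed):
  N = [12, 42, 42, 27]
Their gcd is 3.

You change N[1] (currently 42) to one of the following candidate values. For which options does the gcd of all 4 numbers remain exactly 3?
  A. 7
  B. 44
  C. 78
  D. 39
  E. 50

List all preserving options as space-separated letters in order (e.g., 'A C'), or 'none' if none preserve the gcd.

Answer: C D

Derivation:
Old gcd = 3; gcd of others (without N[1]) = 3
New gcd for candidate v: gcd(3, v). Preserves old gcd iff gcd(3, v) = 3.
  Option A: v=7, gcd(3,7)=1 -> changes
  Option B: v=44, gcd(3,44)=1 -> changes
  Option C: v=78, gcd(3,78)=3 -> preserves
  Option D: v=39, gcd(3,39)=3 -> preserves
  Option E: v=50, gcd(3,50)=1 -> changes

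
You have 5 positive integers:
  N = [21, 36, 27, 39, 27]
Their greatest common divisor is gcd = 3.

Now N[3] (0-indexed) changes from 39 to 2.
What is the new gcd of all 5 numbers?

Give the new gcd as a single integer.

Numbers: [21, 36, 27, 39, 27], gcd = 3
Change: index 3, 39 -> 2
gcd of the OTHER numbers (without index 3): gcd([21, 36, 27, 27]) = 3
New gcd = gcd(g_others, new_val) = gcd(3, 2) = 1

Answer: 1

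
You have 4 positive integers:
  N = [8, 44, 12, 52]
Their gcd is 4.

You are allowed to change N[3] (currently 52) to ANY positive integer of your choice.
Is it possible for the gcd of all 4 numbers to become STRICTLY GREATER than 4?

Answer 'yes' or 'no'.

Answer: no

Derivation:
Current gcd = 4
gcd of all OTHER numbers (without N[3]=52): gcd([8, 44, 12]) = 4
The new gcd after any change is gcd(4, new_value).
This can be at most 4.
Since 4 = old gcd 4, the gcd can only stay the same or decrease.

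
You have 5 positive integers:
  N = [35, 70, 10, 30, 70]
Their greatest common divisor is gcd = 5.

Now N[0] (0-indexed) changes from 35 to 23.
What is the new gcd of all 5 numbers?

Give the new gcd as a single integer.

Answer: 1

Derivation:
Numbers: [35, 70, 10, 30, 70], gcd = 5
Change: index 0, 35 -> 23
gcd of the OTHER numbers (without index 0): gcd([70, 10, 30, 70]) = 10
New gcd = gcd(g_others, new_val) = gcd(10, 23) = 1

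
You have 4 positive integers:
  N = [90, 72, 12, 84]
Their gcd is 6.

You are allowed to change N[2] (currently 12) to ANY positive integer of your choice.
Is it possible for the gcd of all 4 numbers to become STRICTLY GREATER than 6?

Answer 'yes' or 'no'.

Current gcd = 6
gcd of all OTHER numbers (without N[2]=12): gcd([90, 72, 84]) = 6
The new gcd after any change is gcd(6, new_value).
This can be at most 6.
Since 6 = old gcd 6, the gcd can only stay the same or decrease.

Answer: no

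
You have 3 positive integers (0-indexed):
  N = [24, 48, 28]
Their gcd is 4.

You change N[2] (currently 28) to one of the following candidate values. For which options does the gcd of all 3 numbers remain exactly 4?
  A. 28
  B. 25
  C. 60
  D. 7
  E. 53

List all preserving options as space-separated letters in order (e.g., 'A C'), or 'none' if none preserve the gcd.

Old gcd = 4; gcd of others (without N[2]) = 24
New gcd for candidate v: gcd(24, v). Preserves old gcd iff gcd(24, v) = 4.
  Option A: v=28, gcd(24,28)=4 -> preserves
  Option B: v=25, gcd(24,25)=1 -> changes
  Option C: v=60, gcd(24,60)=12 -> changes
  Option D: v=7, gcd(24,7)=1 -> changes
  Option E: v=53, gcd(24,53)=1 -> changes

Answer: A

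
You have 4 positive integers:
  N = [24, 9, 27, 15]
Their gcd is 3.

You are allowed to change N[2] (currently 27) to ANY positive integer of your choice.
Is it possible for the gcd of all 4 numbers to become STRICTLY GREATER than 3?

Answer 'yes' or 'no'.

Answer: no

Derivation:
Current gcd = 3
gcd of all OTHER numbers (without N[2]=27): gcd([24, 9, 15]) = 3
The new gcd after any change is gcd(3, new_value).
This can be at most 3.
Since 3 = old gcd 3, the gcd can only stay the same or decrease.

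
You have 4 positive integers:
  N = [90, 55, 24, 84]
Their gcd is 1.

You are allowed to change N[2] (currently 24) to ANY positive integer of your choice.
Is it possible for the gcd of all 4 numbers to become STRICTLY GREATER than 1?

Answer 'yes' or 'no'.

Answer: no

Derivation:
Current gcd = 1
gcd of all OTHER numbers (without N[2]=24): gcd([90, 55, 84]) = 1
The new gcd after any change is gcd(1, new_value).
This can be at most 1.
Since 1 = old gcd 1, the gcd can only stay the same or decrease.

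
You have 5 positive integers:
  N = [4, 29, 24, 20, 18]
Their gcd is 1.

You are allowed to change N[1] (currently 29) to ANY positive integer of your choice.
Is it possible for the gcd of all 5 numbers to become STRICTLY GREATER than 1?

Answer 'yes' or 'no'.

Current gcd = 1
gcd of all OTHER numbers (without N[1]=29): gcd([4, 24, 20, 18]) = 2
The new gcd after any change is gcd(2, new_value).
This can be at most 2.
Since 2 > old gcd 1, the gcd CAN increase (e.g., set N[1] = 2).

Answer: yes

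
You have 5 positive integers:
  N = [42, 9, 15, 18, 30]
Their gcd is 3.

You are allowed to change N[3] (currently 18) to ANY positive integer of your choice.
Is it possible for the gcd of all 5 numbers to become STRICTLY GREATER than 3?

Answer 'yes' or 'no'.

Current gcd = 3
gcd of all OTHER numbers (without N[3]=18): gcd([42, 9, 15, 30]) = 3
The new gcd after any change is gcd(3, new_value).
This can be at most 3.
Since 3 = old gcd 3, the gcd can only stay the same or decrease.

Answer: no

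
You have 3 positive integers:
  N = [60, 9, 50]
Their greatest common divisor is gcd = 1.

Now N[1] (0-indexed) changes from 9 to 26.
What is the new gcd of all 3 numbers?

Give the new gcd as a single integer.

Answer: 2

Derivation:
Numbers: [60, 9, 50], gcd = 1
Change: index 1, 9 -> 26
gcd of the OTHER numbers (without index 1): gcd([60, 50]) = 10
New gcd = gcd(g_others, new_val) = gcd(10, 26) = 2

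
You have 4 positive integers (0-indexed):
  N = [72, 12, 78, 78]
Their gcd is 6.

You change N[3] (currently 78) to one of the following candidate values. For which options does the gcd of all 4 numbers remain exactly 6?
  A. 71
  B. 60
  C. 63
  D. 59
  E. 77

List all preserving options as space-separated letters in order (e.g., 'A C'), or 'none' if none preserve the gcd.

Answer: B

Derivation:
Old gcd = 6; gcd of others (without N[3]) = 6
New gcd for candidate v: gcd(6, v). Preserves old gcd iff gcd(6, v) = 6.
  Option A: v=71, gcd(6,71)=1 -> changes
  Option B: v=60, gcd(6,60)=6 -> preserves
  Option C: v=63, gcd(6,63)=3 -> changes
  Option D: v=59, gcd(6,59)=1 -> changes
  Option E: v=77, gcd(6,77)=1 -> changes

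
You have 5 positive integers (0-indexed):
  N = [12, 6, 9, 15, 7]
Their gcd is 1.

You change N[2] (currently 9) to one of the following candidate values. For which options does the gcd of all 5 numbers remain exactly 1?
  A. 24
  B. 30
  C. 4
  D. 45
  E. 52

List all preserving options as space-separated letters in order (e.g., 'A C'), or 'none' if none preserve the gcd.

Answer: A B C D E

Derivation:
Old gcd = 1; gcd of others (without N[2]) = 1
New gcd for candidate v: gcd(1, v). Preserves old gcd iff gcd(1, v) = 1.
  Option A: v=24, gcd(1,24)=1 -> preserves
  Option B: v=30, gcd(1,30)=1 -> preserves
  Option C: v=4, gcd(1,4)=1 -> preserves
  Option D: v=45, gcd(1,45)=1 -> preserves
  Option E: v=52, gcd(1,52)=1 -> preserves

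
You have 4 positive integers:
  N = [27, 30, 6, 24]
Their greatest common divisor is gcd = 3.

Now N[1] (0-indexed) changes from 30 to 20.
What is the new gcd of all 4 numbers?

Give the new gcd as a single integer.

Answer: 1

Derivation:
Numbers: [27, 30, 6, 24], gcd = 3
Change: index 1, 30 -> 20
gcd of the OTHER numbers (without index 1): gcd([27, 6, 24]) = 3
New gcd = gcd(g_others, new_val) = gcd(3, 20) = 1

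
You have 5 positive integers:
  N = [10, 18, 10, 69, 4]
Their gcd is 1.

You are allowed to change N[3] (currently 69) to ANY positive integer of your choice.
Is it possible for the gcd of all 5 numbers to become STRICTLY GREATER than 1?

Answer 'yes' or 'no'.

Answer: yes

Derivation:
Current gcd = 1
gcd of all OTHER numbers (without N[3]=69): gcd([10, 18, 10, 4]) = 2
The new gcd after any change is gcd(2, new_value).
This can be at most 2.
Since 2 > old gcd 1, the gcd CAN increase (e.g., set N[3] = 2).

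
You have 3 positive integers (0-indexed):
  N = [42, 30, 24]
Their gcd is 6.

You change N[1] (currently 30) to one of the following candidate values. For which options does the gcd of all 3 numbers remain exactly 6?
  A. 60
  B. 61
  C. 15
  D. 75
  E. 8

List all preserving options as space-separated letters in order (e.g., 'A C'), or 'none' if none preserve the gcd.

Answer: A

Derivation:
Old gcd = 6; gcd of others (without N[1]) = 6
New gcd for candidate v: gcd(6, v). Preserves old gcd iff gcd(6, v) = 6.
  Option A: v=60, gcd(6,60)=6 -> preserves
  Option B: v=61, gcd(6,61)=1 -> changes
  Option C: v=15, gcd(6,15)=3 -> changes
  Option D: v=75, gcd(6,75)=3 -> changes
  Option E: v=8, gcd(6,8)=2 -> changes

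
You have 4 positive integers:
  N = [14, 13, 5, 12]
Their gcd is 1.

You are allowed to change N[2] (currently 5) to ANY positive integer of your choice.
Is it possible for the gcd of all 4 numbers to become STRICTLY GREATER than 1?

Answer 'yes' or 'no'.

Current gcd = 1
gcd of all OTHER numbers (without N[2]=5): gcd([14, 13, 12]) = 1
The new gcd after any change is gcd(1, new_value).
This can be at most 1.
Since 1 = old gcd 1, the gcd can only stay the same or decrease.

Answer: no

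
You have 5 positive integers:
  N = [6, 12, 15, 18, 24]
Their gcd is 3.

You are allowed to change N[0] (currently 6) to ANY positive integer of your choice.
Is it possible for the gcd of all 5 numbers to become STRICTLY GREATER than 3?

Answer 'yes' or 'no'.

Current gcd = 3
gcd of all OTHER numbers (without N[0]=6): gcd([12, 15, 18, 24]) = 3
The new gcd after any change is gcd(3, new_value).
This can be at most 3.
Since 3 = old gcd 3, the gcd can only stay the same or decrease.

Answer: no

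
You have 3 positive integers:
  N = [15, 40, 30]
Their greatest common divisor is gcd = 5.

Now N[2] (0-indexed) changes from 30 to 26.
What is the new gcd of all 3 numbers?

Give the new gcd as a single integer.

Answer: 1

Derivation:
Numbers: [15, 40, 30], gcd = 5
Change: index 2, 30 -> 26
gcd of the OTHER numbers (without index 2): gcd([15, 40]) = 5
New gcd = gcd(g_others, new_val) = gcd(5, 26) = 1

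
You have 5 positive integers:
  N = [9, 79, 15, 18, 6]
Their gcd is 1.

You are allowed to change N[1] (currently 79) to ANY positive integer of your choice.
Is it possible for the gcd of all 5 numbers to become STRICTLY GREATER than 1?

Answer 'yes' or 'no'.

Answer: yes

Derivation:
Current gcd = 1
gcd of all OTHER numbers (without N[1]=79): gcd([9, 15, 18, 6]) = 3
The new gcd after any change is gcd(3, new_value).
This can be at most 3.
Since 3 > old gcd 1, the gcd CAN increase (e.g., set N[1] = 3).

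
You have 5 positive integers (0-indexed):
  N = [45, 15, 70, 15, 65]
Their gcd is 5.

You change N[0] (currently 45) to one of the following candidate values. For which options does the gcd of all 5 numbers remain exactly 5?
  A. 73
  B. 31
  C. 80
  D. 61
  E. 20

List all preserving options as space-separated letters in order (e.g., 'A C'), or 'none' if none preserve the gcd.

Old gcd = 5; gcd of others (without N[0]) = 5
New gcd for candidate v: gcd(5, v). Preserves old gcd iff gcd(5, v) = 5.
  Option A: v=73, gcd(5,73)=1 -> changes
  Option B: v=31, gcd(5,31)=1 -> changes
  Option C: v=80, gcd(5,80)=5 -> preserves
  Option D: v=61, gcd(5,61)=1 -> changes
  Option E: v=20, gcd(5,20)=5 -> preserves

Answer: C E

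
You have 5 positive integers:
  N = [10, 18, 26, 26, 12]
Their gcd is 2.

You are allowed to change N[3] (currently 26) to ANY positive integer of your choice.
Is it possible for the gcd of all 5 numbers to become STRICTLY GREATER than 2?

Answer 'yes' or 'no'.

Answer: no

Derivation:
Current gcd = 2
gcd of all OTHER numbers (without N[3]=26): gcd([10, 18, 26, 12]) = 2
The new gcd after any change is gcd(2, new_value).
This can be at most 2.
Since 2 = old gcd 2, the gcd can only stay the same or decrease.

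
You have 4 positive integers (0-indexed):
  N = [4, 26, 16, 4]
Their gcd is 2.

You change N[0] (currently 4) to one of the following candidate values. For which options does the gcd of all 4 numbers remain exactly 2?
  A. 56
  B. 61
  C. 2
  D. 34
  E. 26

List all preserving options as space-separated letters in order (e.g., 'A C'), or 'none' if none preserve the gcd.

Old gcd = 2; gcd of others (without N[0]) = 2
New gcd for candidate v: gcd(2, v). Preserves old gcd iff gcd(2, v) = 2.
  Option A: v=56, gcd(2,56)=2 -> preserves
  Option B: v=61, gcd(2,61)=1 -> changes
  Option C: v=2, gcd(2,2)=2 -> preserves
  Option D: v=34, gcd(2,34)=2 -> preserves
  Option E: v=26, gcd(2,26)=2 -> preserves

Answer: A C D E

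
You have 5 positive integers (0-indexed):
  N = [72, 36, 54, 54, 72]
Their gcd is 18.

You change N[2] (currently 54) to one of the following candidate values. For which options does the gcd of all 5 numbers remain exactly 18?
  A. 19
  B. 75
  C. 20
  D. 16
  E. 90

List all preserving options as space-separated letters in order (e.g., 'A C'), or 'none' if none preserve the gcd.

Answer: E

Derivation:
Old gcd = 18; gcd of others (without N[2]) = 18
New gcd for candidate v: gcd(18, v). Preserves old gcd iff gcd(18, v) = 18.
  Option A: v=19, gcd(18,19)=1 -> changes
  Option B: v=75, gcd(18,75)=3 -> changes
  Option C: v=20, gcd(18,20)=2 -> changes
  Option D: v=16, gcd(18,16)=2 -> changes
  Option E: v=90, gcd(18,90)=18 -> preserves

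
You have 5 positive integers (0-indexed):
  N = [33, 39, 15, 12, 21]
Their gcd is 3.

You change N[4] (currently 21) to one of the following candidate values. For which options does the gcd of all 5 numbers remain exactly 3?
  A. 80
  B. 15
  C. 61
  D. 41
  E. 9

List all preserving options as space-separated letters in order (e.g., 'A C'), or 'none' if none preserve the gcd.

Answer: B E

Derivation:
Old gcd = 3; gcd of others (without N[4]) = 3
New gcd for candidate v: gcd(3, v). Preserves old gcd iff gcd(3, v) = 3.
  Option A: v=80, gcd(3,80)=1 -> changes
  Option B: v=15, gcd(3,15)=3 -> preserves
  Option C: v=61, gcd(3,61)=1 -> changes
  Option D: v=41, gcd(3,41)=1 -> changes
  Option E: v=9, gcd(3,9)=3 -> preserves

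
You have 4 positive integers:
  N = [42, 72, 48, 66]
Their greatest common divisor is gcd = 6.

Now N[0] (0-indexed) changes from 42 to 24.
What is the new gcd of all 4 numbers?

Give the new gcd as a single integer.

Numbers: [42, 72, 48, 66], gcd = 6
Change: index 0, 42 -> 24
gcd of the OTHER numbers (without index 0): gcd([72, 48, 66]) = 6
New gcd = gcd(g_others, new_val) = gcd(6, 24) = 6

Answer: 6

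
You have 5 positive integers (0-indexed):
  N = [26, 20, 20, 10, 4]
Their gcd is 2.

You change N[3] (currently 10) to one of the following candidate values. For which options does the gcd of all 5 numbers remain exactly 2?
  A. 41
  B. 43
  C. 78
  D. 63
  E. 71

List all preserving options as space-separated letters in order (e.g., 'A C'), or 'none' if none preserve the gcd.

Old gcd = 2; gcd of others (without N[3]) = 2
New gcd for candidate v: gcd(2, v). Preserves old gcd iff gcd(2, v) = 2.
  Option A: v=41, gcd(2,41)=1 -> changes
  Option B: v=43, gcd(2,43)=1 -> changes
  Option C: v=78, gcd(2,78)=2 -> preserves
  Option D: v=63, gcd(2,63)=1 -> changes
  Option E: v=71, gcd(2,71)=1 -> changes

Answer: C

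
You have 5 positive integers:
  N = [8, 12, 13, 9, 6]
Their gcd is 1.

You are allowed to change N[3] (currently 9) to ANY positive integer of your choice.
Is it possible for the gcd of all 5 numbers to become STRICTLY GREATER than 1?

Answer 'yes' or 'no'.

Answer: no

Derivation:
Current gcd = 1
gcd of all OTHER numbers (without N[3]=9): gcd([8, 12, 13, 6]) = 1
The new gcd after any change is gcd(1, new_value).
This can be at most 1.
Since 1 = old gcd 1, the gcd can only stay the same or decrease.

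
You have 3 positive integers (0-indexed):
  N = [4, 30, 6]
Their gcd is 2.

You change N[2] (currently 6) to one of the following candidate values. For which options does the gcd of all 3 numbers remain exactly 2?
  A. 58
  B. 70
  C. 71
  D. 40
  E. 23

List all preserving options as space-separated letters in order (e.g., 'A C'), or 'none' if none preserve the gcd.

Old gcd = 2; gcd of others (without N[2]) = 2
New gcd for candidate v: gcd(2, v). Preserves old gcd iff gcd(2, v) = 2.
  Option A: v=58, gcd(2,58)=2 -> preserves
  Option B: v=70, gcd(2,70)=2 -> preserves
  Option C: v=71, gcd(2,71)=1 -> changes
  Option D: v=40, gcd(2,40)=2 -> preserves
  Option E: v=23, gcd(2,23)=1 -> changes

Answer: A B D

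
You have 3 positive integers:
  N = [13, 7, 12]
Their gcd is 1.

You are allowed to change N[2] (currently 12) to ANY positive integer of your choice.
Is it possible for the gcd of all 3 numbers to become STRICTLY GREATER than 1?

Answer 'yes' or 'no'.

Answer: no

Derivation:
Current gcd = 1
gcd of all OTHER numbers (without N[2]=12): gcd([13, 7]) = 1
The new gcd after any change is gcd(1, new_value).
This can be at most 1.
Since 1 = old gcd 1, the gcd can only stay the same or decrease.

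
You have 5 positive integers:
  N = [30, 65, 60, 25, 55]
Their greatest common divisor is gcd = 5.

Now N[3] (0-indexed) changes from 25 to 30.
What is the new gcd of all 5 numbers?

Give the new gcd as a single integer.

Numbers: [30, 65, 60, 25, 55], gcd = 5
Change: index 3, 25 -> 30
gcd of the OTHER numbers (without index 3): gcd([30, 65, 60, 55]) = 5
New gcd = gcd(g_others, new_val) = gcd(5, 30) = 5

Answer: 5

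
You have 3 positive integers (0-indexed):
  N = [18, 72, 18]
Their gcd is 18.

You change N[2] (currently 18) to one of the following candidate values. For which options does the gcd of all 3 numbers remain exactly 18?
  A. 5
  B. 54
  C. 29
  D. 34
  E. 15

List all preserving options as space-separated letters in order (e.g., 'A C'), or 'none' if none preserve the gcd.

Old gcd = 18; gcd of others (without N[2]) = 18
New gcd for candidate v: gcd(18, v). Preserves old gcd iff gcd(18, v) = 18.
  Option A: v=5, gcd(18,5)=1 -> changes
  Option B: v=54, gcd(18,54)=18 -> preserves
  Option C: v=29, gcd(18,29)=1 -> changes
  Option D: v=34, gcd(18,34)=2 -> changes
  Option E: v=15, gcd(18,15)=3 -> changes

Answer: B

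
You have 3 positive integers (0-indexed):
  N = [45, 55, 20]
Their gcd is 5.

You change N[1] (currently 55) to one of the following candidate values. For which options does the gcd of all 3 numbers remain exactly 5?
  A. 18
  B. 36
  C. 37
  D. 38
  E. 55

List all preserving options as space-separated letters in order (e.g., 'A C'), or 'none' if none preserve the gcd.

Answer: E

Derivation:
Old gcd = 5; gcd of others (without N[1]) = 5
New gcd for candidate v: gcd(5, v). Preserves old gcd iff gcd(5, v) = 5.
  Option A: v=18, gcd(5,18)=1 -> changes
  Option B: v=36, gcd(5,36)=1 -> changes
  Option C: v=37, gcd(5,37)=1 -> changes
  Option D: v=38, gcd(5,38)=1 -> changes
  Option E: v=55, gcd(5,55)=5 -> preserves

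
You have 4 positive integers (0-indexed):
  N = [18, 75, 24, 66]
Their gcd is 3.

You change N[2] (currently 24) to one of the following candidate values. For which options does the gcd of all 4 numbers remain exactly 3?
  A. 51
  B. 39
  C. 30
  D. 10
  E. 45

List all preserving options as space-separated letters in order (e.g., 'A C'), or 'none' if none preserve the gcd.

Old gcd = 3; gcd of others (without N[2]) = 3
New gcd for candidate v: gcd(3, v). Preserves old gcd iff gcd(3, v) = 3.
  Option A: v=51, gcd(3,51)=3 -> preserves
  Option B: v=39, gcd(3,39)=3 -> preserves
  Option C: v=30, gcd(3,30)=3 -> preserves
  Option D: v=10, gcd(3,10)=1 -> changes
  Option E: v=45, gcd(3,45)=3 -> preserves

Answer: A B C E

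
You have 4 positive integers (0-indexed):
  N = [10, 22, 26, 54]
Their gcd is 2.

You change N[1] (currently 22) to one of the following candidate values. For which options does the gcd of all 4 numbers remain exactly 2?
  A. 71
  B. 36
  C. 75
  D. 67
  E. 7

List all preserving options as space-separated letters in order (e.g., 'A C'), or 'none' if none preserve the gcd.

Answer: B

Derivation:
Old gcd = 2; gcd of others (without N[1]) = 2
New gcd for candidate v: gcd(2, v). Preserves old gcd iff gcd(2, v) = 2.
  Option A: v=71, gcd(2,71)=1 -> changes
  Option B: v=36, gcd(2,36)=2 -> preserves
  Option C: v=75, gcd(2,75)=1 -> changes
  Option D: v=67, gcd(2,67)=1 -> changes
  Option E: v=7, gcd(2,7)=1 -> changes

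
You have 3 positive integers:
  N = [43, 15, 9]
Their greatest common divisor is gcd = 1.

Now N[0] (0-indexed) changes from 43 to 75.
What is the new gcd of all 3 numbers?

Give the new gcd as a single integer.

Numbers: [43, 15, 9], gcd = 1
Change: index 0, 43 -> 75
gcd of the OTHER numbers (without index 0): gcd([15, 9]) = 3
New gcd = gcd(g_others, new_val) = gcd(3, 75) = 3

Answer: 3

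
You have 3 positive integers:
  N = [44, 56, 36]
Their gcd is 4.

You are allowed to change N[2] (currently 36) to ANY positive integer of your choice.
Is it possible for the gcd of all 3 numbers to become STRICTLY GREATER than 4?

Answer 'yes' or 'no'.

Current gcd = 4
gcd of all OTHER numbers (without N[2]=36): gcd([44, 56]) = 4
The new gcd after any change is gcd(4, new_value).
This can be at most 4.
Since 4 = old gcd 4, the gcd can only stay the same or decrease.

Answer: no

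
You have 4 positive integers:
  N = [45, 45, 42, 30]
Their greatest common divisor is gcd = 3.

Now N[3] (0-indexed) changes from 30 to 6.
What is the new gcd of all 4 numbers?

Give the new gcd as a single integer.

Numbers: [45, 45, 42, 30], gcd = 3
Change: index 3, 30 -> 6
gcd of the OTHER numbers (without index 3): gcd([45, 45, 42]) = 3
New gcd = gcd(g_others, new_val) = gcd(3, 6) = 3

Answer: 3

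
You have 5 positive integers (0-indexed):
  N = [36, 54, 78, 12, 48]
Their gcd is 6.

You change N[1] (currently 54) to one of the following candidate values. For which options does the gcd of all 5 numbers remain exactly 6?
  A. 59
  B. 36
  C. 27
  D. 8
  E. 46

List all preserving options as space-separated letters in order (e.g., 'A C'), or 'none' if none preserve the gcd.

Answer: B

Derivation:
Old gcd = 6; gcd of others (without N[1]) = 6
New gcd for candidate v: gcd(6, v). Preserves old gcd iff gcd(6, v) = 6.
  Option A: v=59, gcd(6,59)=1 -> changes
  Option B: v=36, gcd(6,36)=6 -> preserves
  Option C: v=27, gcd(6,27)=3 -> changes
  Option D: v=8, gcd(6,8)=2 -> changes
  Option E: v=46, gcd(6,46)=2 -> changes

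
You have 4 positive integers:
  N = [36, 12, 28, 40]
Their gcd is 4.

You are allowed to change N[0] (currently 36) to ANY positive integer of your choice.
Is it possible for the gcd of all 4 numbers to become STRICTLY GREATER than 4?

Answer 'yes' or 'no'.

Current gcd = 4
gcd of all OTHER numbers (without N[0]=36): gcd([12, 28, 40]) = 4
The new gcd after any change is gcd(4, new_value).
This can be at most 4.
Since 4 = old gcd 4, the gcd can only stay the same or decrease.

Answer: no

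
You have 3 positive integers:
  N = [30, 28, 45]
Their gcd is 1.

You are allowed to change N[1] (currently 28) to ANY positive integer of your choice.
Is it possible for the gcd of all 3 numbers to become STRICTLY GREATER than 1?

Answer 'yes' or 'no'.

Current gcd = 1
gcd of all OTHER numbers (without N[1]=28): gcd([30, 45]) = 15
The new gcd after any change is gcd(15, new_value).
This can be at most 15.
Since 15 > old gcd 1, the gcd CAN increase (e.g., set N[1] = 15).

Answer: yes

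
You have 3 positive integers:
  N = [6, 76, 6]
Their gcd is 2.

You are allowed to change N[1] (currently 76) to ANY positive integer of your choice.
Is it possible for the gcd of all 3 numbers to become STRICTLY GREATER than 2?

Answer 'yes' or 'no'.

Answer: yes

Derivation:
Current gcd = 2
gcd of all OTHER numbers (without N[1]=76): gcd([6, 6]) = 6
The new gcd after any change is gcd(6, new_value).
This can be at most 6.
Since 6 > old gcd 2, the gcd CAN increase (e.g., set N[1] = 6).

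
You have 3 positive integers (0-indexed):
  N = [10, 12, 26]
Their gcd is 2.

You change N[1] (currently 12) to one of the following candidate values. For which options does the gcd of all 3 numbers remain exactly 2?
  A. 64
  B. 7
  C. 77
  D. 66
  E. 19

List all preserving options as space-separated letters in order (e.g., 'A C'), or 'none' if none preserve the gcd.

Answer: A D

Derivation:
Old gcd = 2; gcd of others (without N[1]) = 2
New gcd for candidate v: gcd(2, v). Preserves old gcd iff gcd(2, v) = 2.
  Option A: v=64, gcd(2,64)=2 -> preserves
  Option B: v=7, gcd(2,7)=1 -> changes
  Option C: v=77, gcd(2,77)=1 -> changes
  Option D: v=66, gcd(2,66)=2 -> preserves
  Option E: v=19, gcd(2,19)=1 -> changes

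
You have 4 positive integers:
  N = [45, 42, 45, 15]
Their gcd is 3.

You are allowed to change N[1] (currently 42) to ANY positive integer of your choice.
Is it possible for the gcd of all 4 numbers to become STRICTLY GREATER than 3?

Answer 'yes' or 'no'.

Current gcd = 3
gcd of all OTHER numbers (without N[1]=42): gcd([45, 45, 15]) = 15
The new gcd after any change is gcd(15, new_value).
This can be at most 15.
Since 15 > old gcd 3, the gcd CAN increase (e.g., set N[1] = 15).

Answer: yes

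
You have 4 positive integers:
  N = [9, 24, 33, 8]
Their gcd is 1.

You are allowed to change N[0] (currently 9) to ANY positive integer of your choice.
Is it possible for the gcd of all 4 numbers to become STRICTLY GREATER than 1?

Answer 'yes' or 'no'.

Current gcd = 1
gcd of all OTHER numbers (without N[0]=9): gcd([24, 33, 8]) = 1
The new gcd after any change is gcd(1, new_value).
This can be at most 1.
Since 1 = old gcd 1, the gcd can only stay the same or decrease.

Answer: no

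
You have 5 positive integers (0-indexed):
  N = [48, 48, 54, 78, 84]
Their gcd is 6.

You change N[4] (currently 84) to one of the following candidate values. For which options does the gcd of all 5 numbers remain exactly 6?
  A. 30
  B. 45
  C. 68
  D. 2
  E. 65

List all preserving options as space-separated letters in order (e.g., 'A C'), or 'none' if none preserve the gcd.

Old gcd = 6; gcd of others (without N[4]) = 6
New gcd for candidate v: gcd(6, v). Preserves old gcd iff gcd(6, v) = 6.
  Option A: v=30, gcd(6,30)=6 -> preserves
  Option B: v=45, gcd(6,45)=3 -> changes
  Option C: v=68, gcd(6,68)=2 -> changes
  Option D: v=2, gcd(6,2)=2 -> changes
  Option E: v=65, gcd(6,65)=1 -> changes

Answer: A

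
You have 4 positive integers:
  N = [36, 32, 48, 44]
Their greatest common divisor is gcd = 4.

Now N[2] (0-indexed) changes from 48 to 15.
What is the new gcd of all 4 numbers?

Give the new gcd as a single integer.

Answer: 1

Derivation:
Numbers: [36, 32, 48, 44], gcd = 4
Change: index 2, 48 -> 15
gcd of the OTHER numbers (without index 2): gcd([36, 32, 44]) = 4
New gcd = gcd(g_others, new_val) = gcd(4, 15) = 1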